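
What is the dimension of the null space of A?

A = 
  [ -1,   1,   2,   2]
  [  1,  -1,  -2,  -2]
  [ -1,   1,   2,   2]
nullity(A) = 3

Row reduce:
R2 → R2 + (1)·R1
R3 → R3 - (1)·R1
REF = 
  [ -1,   1,   2,   2]
  [  0,   0,   0,   0]
  [  0,   0,   0,   0]
Pivot columns: 1 → 1 pivot.
rank(A) = 1, so nullity(A) = 4 - 1 = 3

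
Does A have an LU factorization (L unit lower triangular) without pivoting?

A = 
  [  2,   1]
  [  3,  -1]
Yes.
A[1,1] = 2 ≠ 0, so Gaussian elimination proceeds without a row swap: multiplier ℓ₂₁ = (3)/(2) = 3/2, and U[2,2] = -1 - (3/2)(1) = -5/2.
L = 
  [  1,   0]
  [3/2,   1]
U = 
  [   2,    1]
  [   0, -5/2]
Check row 2 of LU: [(3/2)(2), (3/2)(1) + (-5/2)] = [3, -1] = row 2 of A ✓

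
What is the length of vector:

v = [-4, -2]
4.472

||v||₂ = √((-4)² + (-2)²) = √20 = 4.472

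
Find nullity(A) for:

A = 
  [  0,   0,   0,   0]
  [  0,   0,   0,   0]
nullity(A) = 4

Row reduce:
(no row operations needed)
REF = 
  [  0,   0,   0,   0]
  [  0,   0,   0,   0]
Pivot columns: none → 0 pivots.
rank(A) = 0, so nullity(A) = 4 - 0 = 4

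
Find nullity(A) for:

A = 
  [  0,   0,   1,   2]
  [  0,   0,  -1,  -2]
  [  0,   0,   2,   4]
nullity(A) = 3

Row reduce:
R2 → R2 + (1)·R1
R3 → R3 - (2)·R1
REF = 
  [  0,   0,   1,   2]
  [  0,   0,   0,   0]
  [  0,   0,   0,   0]
Pivot columns: 3 → 1 pivot.
rank(A) = 1, so nullity(A) = 4 - 1 = 3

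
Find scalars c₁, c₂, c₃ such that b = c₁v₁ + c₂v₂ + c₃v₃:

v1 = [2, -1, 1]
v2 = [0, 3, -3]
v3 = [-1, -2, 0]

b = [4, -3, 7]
c1 = 1, c2 = -2, c3 = -2

b = 1·v1 + -2·v2 + -2·v3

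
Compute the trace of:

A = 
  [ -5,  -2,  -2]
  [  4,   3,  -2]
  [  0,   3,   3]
1

tr(A) = -5 + 3 + 3 = 1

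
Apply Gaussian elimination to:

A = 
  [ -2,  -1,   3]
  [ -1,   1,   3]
Row operations:
R2 → R2 - (1/2)·R1

Resulting echelon form:
REF = 
  [ -2,  -1,   3]
  [  0, 3/2, 3/2]

Rank = 2 (number of non-zero pivot rows).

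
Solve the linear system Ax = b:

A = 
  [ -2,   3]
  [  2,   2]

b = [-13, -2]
x = [2, -3]

Row reduce the augmented matrix [A|b]:
R2 → R2 + (1)·R1
REF = 
  [ -2,   3, -13]
  [  0,   5, -15]

Back-substitution:
x₂ = (-15) / 5 = -3
x₁ = (-13 - (3)(-3)) / (-2) = 2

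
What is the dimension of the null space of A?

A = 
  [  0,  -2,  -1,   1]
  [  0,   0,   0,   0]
nullity(A) = 3

Row reduce:
(no row operations needed)
REF = 
  [  0,  -2,  -1,   1]
  [  0,   0,   0,   0]
Pivot columns: 2 → 1 pivot.
rank(A) = 1, so nullity(A) = 4 - 1 = 3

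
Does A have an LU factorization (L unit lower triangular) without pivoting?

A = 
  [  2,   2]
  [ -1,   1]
Yes.
A[1,1] = 2 ≠ 0, so Gaussian elimination proceeds without a row swap: multiplier ℓ₂₁ = (-1)/(2) = -1/2, and U[2,2] = 1 - (-1/2)(2) = 2.
L = 
  [   1,    0]
  [-1/2,    1]
U = 
  [  2,   2]
  [  0,   2]
Check row 2 of LU: [(-1/2)(2), (-1/2)(2) + 2] = [-1, 1] = row 2 of A ✓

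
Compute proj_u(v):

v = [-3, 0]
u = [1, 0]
proj_u(v) = [-3, 0]

v·u = (-3)(1) + (0)(0) = -3
u·u = (1)² + (0)² = 1
proj_u(v) = (v·u / u·u) × u = (-3/1) × u = (-3) × u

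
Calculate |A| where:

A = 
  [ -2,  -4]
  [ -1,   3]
-10

For a 2×2 matrix, det = ad - bc = (-2)(3) - (-4)(-1) = -10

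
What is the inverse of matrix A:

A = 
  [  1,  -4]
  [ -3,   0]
det(A) = (1)(0) - (-4)(-3) = -12
For a 2×2 matrix, A⁻¹ = (1/det(A)) · [[d, -b], [-c, a]]
    = (-1/12) · [[0, 4], [3, 1]]

A⁻¹ = 
  [    0,  -1/3]
  [ -1/4, -1/12]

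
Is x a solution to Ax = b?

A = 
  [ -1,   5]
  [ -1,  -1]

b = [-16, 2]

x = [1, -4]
No

Ax = [-21, 3] ≠ b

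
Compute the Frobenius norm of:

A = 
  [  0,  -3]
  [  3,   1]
||A||_F = 4.359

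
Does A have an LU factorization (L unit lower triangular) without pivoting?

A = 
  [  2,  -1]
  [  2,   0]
Yes.
A[1,1] = 2 ≠ 0, so Gaussian elimination proceeds without a row swap: multiplier ℓ₂₁ = (2)/(2) = 1, and U[2,2] = 0 - (1)(-1) = 1.
L = 
  [  1,   0]
  [  1,   1]
U = 
  [  2,  -1]
  [  0,   1]
Check row 2 of LU: [(1)(2), (1)(-1) + 1] = [2, 0] = row 2 of A ✓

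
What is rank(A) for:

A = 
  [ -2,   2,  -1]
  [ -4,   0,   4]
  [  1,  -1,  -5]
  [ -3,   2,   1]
rank(A) = 3

Row reduce:
R2 → R2 - (2)·R1
R3 → R3 + (1/2)·R1
R4 → R4 - (3/2)·R1
R4 → R4 - (1/4)·R2
R4 → R4 + (2/11)·R3
REF = 
  [   -2,     2,    -1]
  [    0,    -4,     6]
  [    0,     0, -11/2]
  [    0,     0,     0]
Pivot columns: 1, 2, 3 → 3 pivots.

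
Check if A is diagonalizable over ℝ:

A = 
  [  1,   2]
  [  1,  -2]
Yes

tr(A) = -1, det(A) = -4
Characteristic polynomial: λ² - tr(A)λ + det(A) = λ² + λ - 4
λ² + λ - 4 = 0  ⇒  λ = (-1 ± √((1)² - 4·(-4)))/2 = (-1 ± √(17))/2
  = (-1 + √17)/2,  (-1 - √17)/2
Eigenvalues: (-1 + √17)/2, (-1 - √17)/2  (≈ 1.562, -2.562)
The two irrational eigenvalues are distinct (simple), so each has alg. mult. = geom. mult. = 1.
Sum of geometric multiplicities equals n, so A has n independent eigenvectors.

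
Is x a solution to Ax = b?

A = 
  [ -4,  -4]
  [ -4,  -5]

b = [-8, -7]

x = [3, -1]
Yes

Ax = [-8, -7] = b ✓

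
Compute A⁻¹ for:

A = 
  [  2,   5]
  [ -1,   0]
det(A) = (2)(0) - (5)(-1) = 5
For a 2×2 matrix, A⁻¹ = (1/det(A)) · [[d, -b], [-c, a]]
    = (1/5) · [[0, -5], [1, 2]]

A⁻¹ = 
  [  0,  -1]
  [1/5, 2/5]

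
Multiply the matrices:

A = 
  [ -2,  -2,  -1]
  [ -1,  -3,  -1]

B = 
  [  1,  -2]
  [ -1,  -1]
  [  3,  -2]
AB = 
  [ -3,   8]
  [ -1,   7]

A is 2×3 and B is 3×2, so AB is 2×2. Each entry is (row of A)·(column of B):
AB[1,1] = (-2)(1) + (-2)(-1) + (-1)(3) = -3
AB[1,2] = (-2)(-2) + (-2)(-1) + (-1)(-2) = 8
AB[2,1] = (-1)(1) + (-3)(-1) + (-1)(3) = -1
AB[2,2] = (-1)(-2) + (-3)(-1) + (-1)(-2) = 7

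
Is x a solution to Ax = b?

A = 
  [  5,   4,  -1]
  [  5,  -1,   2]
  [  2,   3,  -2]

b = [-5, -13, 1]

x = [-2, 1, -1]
Yes

Ax = [-5, -13, 1] = b ✓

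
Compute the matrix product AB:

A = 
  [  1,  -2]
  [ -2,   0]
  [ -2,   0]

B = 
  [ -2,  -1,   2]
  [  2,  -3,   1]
A is 3×2 and B is 2×3, so AB is 3×3. Each entry is (row of A)·(column of B):
AB[1,1] = (1)(-2) + (-2)(2) = -6
AB[1,2] = (1)(-1) + (-2)(-3) = 5
AB[1,3] = (1)(2) + (-2)(1) = 0
AB[2,1] = (-2)(-2) + (0)(2) = 4
AB[2,2] = (-2)(-1) + (0)(-3) = 2
AB[2,3] = (-2)(2) + (0)(1) = -4
AB[3,1] = (-2)(-2) + (0)(2) = 4
AB[3,2] = (-2)(-1) + (0)(-3) = 2
AB[3,3] = (-2)(2) + (0)(1) = -4

AB = 
  [ -6,   5,   0]
  [  4,   2,  -4]
  [  4,   2,  -4]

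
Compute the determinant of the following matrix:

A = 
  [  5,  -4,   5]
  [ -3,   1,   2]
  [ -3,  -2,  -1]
96

Cofactor expansion along row 1:
det(A) = (5)·((1)(-1) - (2)(-2)) - (-4)·((-3)(-1) - (2)(-3)) + (5)·((-3)(-2) - (1)(-3))
  = (5)(3) - (-4)(9) + (5)(9)
  = 96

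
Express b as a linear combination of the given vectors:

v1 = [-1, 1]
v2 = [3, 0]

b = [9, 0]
c1 = 0, c2 = 3

b = 0·v1 + 3·v2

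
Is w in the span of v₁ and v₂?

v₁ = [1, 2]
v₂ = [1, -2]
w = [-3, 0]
Yes

Form the augmented matrix and row-reduce:
[v₁|v₂|w] = 
  [  1,   1,  -3]
  [  2,  -2,   0]
R2 → R2 - (2)·R1
REF = 
  [  1,   1,  -3]
  [  0,  -4,   6]

No row of the form [0 0 | nonzero], so the system is consistent. Back-substitution gives c₁ = -3/2, c₂ = -3/2: w = (-3/2)·v₁ + (-3/2)·v₂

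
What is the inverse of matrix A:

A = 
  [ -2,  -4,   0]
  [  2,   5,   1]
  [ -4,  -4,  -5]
det(A) = (-2)·((5)(-5) - (1)(-4)) - (-4)·((2)(-5) - (1)(-4)) + (0)·((2)(-4) - (5)(-4))
  = (-2)(-21) - (-4)(-6) + (0)(12)
  = 18
det(A) = 18 ≠ 0, so A is invertible.

Cofactors Cᵢⱼ = (-1)ⁱ⁺ʲ·Mᵢⱼ:
C = 
  [-21,   6,  12]
  [-20,  10,   8]
  [ -4,   2,  -2]

adj(A) = Cᵀ:
adj(A) = 
  [-21, -20,  -4]
  [  6,  10,   2]
  [ 12,   8,  -2]

A⁻¹ = (1/18) · adj(A):
A⁻¹ = 
  [ -7/6, -10/9,  -2/9]
  [  1/3,   5/9,   1/9]
  [  2/3,   4/9,  -1/9]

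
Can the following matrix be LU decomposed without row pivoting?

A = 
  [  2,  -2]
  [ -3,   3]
Yes.
A[1,1] = 2 ≠ 0, so Gaussian elimination proceeds without a row swap: multiplier ℓ₂₁ = (-3)/(2) = -3/2, and U[2,2] = 3 - (-3/2)(-2) = 0.
L = 
  [   1,    0]
  [-3/2,    1]
U = 
  [  2,  -2]
  [  0,   0]
Check row 2 of LU: [(-3/2)(2), (-3/2)(-2) + 0] = [-3, 3] = row 2 of A ✓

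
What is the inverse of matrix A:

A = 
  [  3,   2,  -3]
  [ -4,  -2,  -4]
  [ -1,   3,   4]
det(A) = (3)·((-2)(4) - (-4)(3)) - (2)·((-4)(4) - (-4)(-1)) + (-3)·((-4)(3) - (-2)(-1))
  = (3)(4) - (2)(-20) + (-3)(-14)
  = 94
det(A) = 94 ≠ 0, so A is invertible.

Cofactors Cᵢⱼ = (-1)ⁱ⁺ʲ·Mᵢⱼ:
C = 
  [  4,  20, -14]
  [-17,   9, -11]
  [-14,  24,   2]

adj(A) = Cᵀ:
adj(A) = 
  [  4, -17, -14]
  [ 20,   9,  24]
  [-14, -11,   2]

A⁻¹ = (1/94) · adj(A):
A⁻¹ = 
  [  2/47, -17/94,  -7/47]
  [ 10/47,   9/94,  12/47]
  [ -7/47, -11/94,   1/47]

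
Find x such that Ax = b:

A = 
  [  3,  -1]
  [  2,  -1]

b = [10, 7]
x = [3, -1]

Row reduce the augmented matrix [A|b]:
R2 → R2 - (2/3)·R1
REF = 
  [   3,   -1,   10]
  [   0, -1/3,  1/3]

Back-substitution:
x₂ = (1/3) / (-1/3) = -1
x₁ = (10 - (-1)(-1)) / 3 = 3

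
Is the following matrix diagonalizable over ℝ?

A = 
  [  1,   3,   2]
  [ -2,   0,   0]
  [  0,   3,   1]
No

Characteristic polynomial: det(λI - A) = λ³ - 2λ² + 7λ + 6
By the rational root theorem any rational root is an integer dividing 6; none of those is a root, so p(λ) has no rational roots and hence (being an irreducible cubic) no repeated roots.
Discriminant of the cubic: Δ = -3468
Δ < 0 ⇒ one real eigenvalue and a complex-conjugate pair: λ ≈ 1.34 + 2.651i, 1.34 - 2.651i, -0.6801
Has complex eigenvalues (not diagonalizable over ℝ).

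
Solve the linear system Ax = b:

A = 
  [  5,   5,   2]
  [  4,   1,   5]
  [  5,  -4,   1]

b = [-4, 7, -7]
x = [-2, 0, 3]

Row reduce the augmented matrix [A|b]:
R2 → R2 - (4/5)·R1
R3 → R3 - (1)·R1
R3 → R3 - (3)·R2
REF = 
  [     5,      5,      2,     -4]
  [     0,     -3,   17/5,   51/5]
  [     0,      0,  -56/5, -168/5]

Back-substitution:
x₃ = (-168/5) / (-56/5) = 3
x₂ = (51/5 - (17/5)(3)) / (-3) = 0
x₁ = (-4 - (5)(0) - (2)(3)) / 5 = -2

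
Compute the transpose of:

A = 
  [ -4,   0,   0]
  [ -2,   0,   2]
Aᵀ = 
  [ -4,  -2]
  [  0,   0]
  [  0,   2]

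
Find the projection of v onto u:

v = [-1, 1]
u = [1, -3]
v·u = (-1)(1) + (1)(-3) = -4
u·u = (1)² + (-3)² = 10
proj_u(v) = (v·u / u·u) × u = (-4/10) × u = (-2/5) × u

proj_u(v) = [-2/5, 6/5]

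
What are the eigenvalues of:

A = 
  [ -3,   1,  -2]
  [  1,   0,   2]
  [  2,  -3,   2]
λ = -2, (1 + i√19)/2, (1 - i√19)/2  (≈ -2, 0.5 + 2.179i, 0.5 - 2.179i)

Characteristic polynomial: det(λI - A) = λ³ + λ² + 3λ + 10
Testing integer divisors of the constant term: p(-2) = 0, so (λ + 2) is a factor:
p(λ) = (λ + 2)(λ² - λ + 5)
λ² - λ + 5 = 0  ⇒  λ = (1 ± √((-1)² - 4·(5)))/2 = (1 ± √(-19))/2
  = (1 + i√19)/2,  (1 - i√19)/2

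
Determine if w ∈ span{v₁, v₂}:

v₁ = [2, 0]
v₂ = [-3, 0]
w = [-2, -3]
No

Form the augmented matrix and row-reduce:
[v₁|v₂|w] = 
  [  2,  -3,  -2]
  [  0,   0,  -3]
(already in echelon form — no row operations needed)

Row 2 reads [0 0 | -3], i.e. 0 = -3, so the system is inconsistent and w ∉ span{v₁, v₂}.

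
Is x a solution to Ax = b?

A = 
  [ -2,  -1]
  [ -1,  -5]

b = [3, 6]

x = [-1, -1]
Yes

Ax = [3, 6] = b ✓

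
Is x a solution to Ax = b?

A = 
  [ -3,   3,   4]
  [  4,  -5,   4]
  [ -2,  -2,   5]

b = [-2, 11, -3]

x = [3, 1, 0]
No

Ax = [-6, 7, -8] ≠ b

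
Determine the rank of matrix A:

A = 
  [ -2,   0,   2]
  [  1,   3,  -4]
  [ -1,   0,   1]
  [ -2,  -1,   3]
Row reduce:
R2 → R2 + (1/2)·R1
R3 → R3 - (1/2)·R1
R4 → R4 - (1)·R1
R4 → R4 + (1/3)·R2
REF = 
  [ -2,   0,   2]
  [  0,   3,  -3]
  [  0,   0,   0]
  [  0,   0,   0]
Pivot columns: 1, 2 → 2 pivots.

rank(A) = 2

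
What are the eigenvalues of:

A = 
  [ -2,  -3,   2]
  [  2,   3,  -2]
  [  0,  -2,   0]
Characteristic polynomial: det(λI - A) = λ³ - λ² - 4λ
The constant term is 0, so λ = 0 is a root: p(λ) = λ(λ² - λ - 4)
λ² - λ - 4 = 0  ⇒  λ = (1 ± √((-1)² - 4·(-4)))/2 = (1 ± √(17))/2
  = (1 + √17)/2,  (1 - √17)/2

λ = 0, (1 + √17)/2, (1 - √17)/2  (≈ 0, 2.562, -1.562)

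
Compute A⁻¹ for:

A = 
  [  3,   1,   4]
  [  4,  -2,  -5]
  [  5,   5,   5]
det(A) = (3)·((-2)(5) - (-5)(5)) - (1)·((4)(5) - (-5)(5)) + (4)·((4)(5) - (-2)(5))
  = (3)(15) - (1)(45) + (4)(30)
  = 120
det(A) = 120 ≠ 0, so A is invertible.

Cofactors Cᵢⱼ = (-1)ⁱ⁺ʲ·Mᵢⱼ:
C = 
  [ 15, -45,  30]
  [ 15,  -5, -10]
  [  3,  31, -10]

adj(A) = Cᵀ:
adj(A) = 
  [ 15,  15,   3]
  [-45,  -5,  31]
  [ 30, -10, -10]

A⁻¹ = (1/120) · adj(A):
A⁻¹ = 
  [   1/8,    1/8,   1/40]
  [  -3/8,  -1/24, 31/120]
  [   1/4,  -1/12,  -1/12]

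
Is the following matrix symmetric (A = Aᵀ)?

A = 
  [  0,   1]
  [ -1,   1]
No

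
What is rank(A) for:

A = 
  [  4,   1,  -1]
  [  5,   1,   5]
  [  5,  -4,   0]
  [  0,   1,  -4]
rank(A) = 3

Row reduce:
R2 → R2 - (5/4)·R1
R3 → R3 - (5/4)·R1
R3 → R3 - (21)·R2
R4 → R4 + (4)·R2
R4 → R4 + (21/130)·R3
REF = 
  [   4,    1,   -1]
  [   0, -1/4, 25/4]
  [   0,    0, -130]
  [   0,    0,    0]
Pivot columns: 1, 2, 3 → 3 pivots.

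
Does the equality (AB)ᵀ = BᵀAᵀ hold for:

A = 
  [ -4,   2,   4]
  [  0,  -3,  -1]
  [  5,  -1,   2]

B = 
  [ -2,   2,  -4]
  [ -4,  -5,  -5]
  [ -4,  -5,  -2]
Yes

(AB)ᵀ = 
  [-16,  16, -14]
  [-38,  20,   5]
  [ -2,  17, -19]

BᵀAᵀ = 
  [-16,  16, -14]
  [-38,  20,   5]
  [ -2,  17, -19]

Both sides are equal — this is the standard identity (AB)ᵀ = BᵀAᵀ, which holds for all A, B.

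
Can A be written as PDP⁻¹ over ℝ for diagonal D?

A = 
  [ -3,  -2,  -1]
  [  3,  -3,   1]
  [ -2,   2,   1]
No

Characteristic polynomial: det(λI - A) = λ³ + 5λ² + 5λ - 25
By the rational root theorem any rational root is an integer dividing 25; none of those is a root, so p(λ) has no rational roots and hence (being an irreducible cubic) no repeated roots.
Discriminant of the cubic: Δ = -15500
Δ < 0 ⇒ one real eigenvalue and a complex-conjugate pair: λ ≈ -3.302 + 2.165i, -3.302 - 2.165i, 1.604
Has complex eigenvalues (not diagonalizable over ℝ).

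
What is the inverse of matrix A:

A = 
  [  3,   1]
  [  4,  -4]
det(A) = (3)(-4) - (1)(4) = -16
For a 2×2 matrix, A⁻¹ = (1/det(A)) · [[d, -b], [-c, a]]
    = (-1/16) · [[-4, -1], [-4, 3]]

A⁻¹ = 
  [  1/4,  1/16]
  [  1/4, -3/16]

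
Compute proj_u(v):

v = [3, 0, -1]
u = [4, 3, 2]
proj_u(v) = [40/29, 30/29, 20/29]

v·u = (3)(4) + (0)(3) + (-1)(2) = 10
u·u = (4)² + (3)² + (2)² = 29
proj_u(v) = (v·u / u·u) × u = (10/29) × u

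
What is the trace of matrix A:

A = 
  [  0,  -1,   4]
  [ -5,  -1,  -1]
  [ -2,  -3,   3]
2

tr(A) = 0 + -1 + 3 = 2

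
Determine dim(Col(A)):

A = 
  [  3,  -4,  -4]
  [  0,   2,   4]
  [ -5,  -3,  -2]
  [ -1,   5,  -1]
dim(Col(A)) = 3

Row reduce:
R3 → R3 + (5/3)·R1
R4 → R4 + (1/3)·R1
R3 → R3 + (29/6)·R2
R4 → R4 - (11/6)·R2
R4 → R4 + (29/32)·R3
REF = 
  [   3,   -4,   -4]
  [   0,    2,    4]
  [   0,    0, 32/3]
  [   0,    0,    0]
Pivot columns: 1, 2, 3 → 3 pivots.
dim(Col(A)) = number of pivot columns = 3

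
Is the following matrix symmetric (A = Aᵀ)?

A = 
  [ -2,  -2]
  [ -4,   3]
No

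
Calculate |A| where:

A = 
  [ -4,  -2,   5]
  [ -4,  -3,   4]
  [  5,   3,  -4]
7

Cofactor expansion along row 1:
det(A) = (-4)·((-3)(-4) - (4)(3)) - (-2)·((-4)(-4) - (4)(5)) + (5)·((-4)(3) - (-3)(5))
  = (-4)(0) - (-2)(-4) + (5)(3)
  = 7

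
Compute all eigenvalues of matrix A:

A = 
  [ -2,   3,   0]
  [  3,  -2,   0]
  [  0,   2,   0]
λ = 0, 1, -5

Characteristic polynomial: det(λI - A) = λ³ + 4λ² - 5λ
The constant term is 0, so λ = 0 is a root: p(λ) = λ(λ² + 4λ - 5)
λ² + 4λ - 5 = (λ + 5)(λ - 1)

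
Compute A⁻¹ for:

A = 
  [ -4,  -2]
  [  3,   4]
det(A) = (-4)(4) - (-2)(3) = -10
For a 2×2 matrix, A⁻¹ = (1/det(A)) · [[d, -b], [-c, a]]
    = (-1/10) · [[4, 2], [-3, -4]]

A⁻¹ = 
  [-2/5, -1/5]
  [3/10,  2/5]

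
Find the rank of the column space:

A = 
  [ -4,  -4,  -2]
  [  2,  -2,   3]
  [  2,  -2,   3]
dim(Col(A)) = 2

Row reduce:
R2 → R2 + (1/2)·R1
R3 → R3 + (1/2)·R1
R3 → R3 - (1)·R2
REF = 
  [ -4,  -4,  -2]
  [  0,  -4,   2]
  [  0,   0,   0]
Pivot columns: 1, 2 → 2 pivots.
dim(Col(A)) = number of pivot columns = 2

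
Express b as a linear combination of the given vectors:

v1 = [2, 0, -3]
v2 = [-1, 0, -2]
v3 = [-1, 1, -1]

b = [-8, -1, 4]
c1 = -3, c2 = 3, c3 = -1

b = -3·v1 + 3·v2 + -1·v3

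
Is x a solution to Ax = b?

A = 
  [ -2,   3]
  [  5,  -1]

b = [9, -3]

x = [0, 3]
Yes

Ax = [9, -3] = b ✓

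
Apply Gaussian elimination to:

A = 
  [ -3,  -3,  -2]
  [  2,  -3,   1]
Row operations:
R2 → R2 + (2/3)·R1

Resulting echelon form:
REF = 
  [  -3,   -3,   -2]
  [   0,   -5, -1/3]

Rank = 2 (number of non-zero pivot rows).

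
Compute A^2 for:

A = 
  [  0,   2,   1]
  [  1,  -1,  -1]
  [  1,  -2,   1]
A² = A·A:
A²[1,1] = (0)(0) + (2)(1) + (1)(1) = 3
A²[1,2] = (0)(2) + (2)(-1) + (1)(-2) = -4
A²[1,3] = (0)(1) + (2)(-1) + (1)(1) = -1
A²[2,1] = (1)(0) + (-1)(1) + (-1)(1) = -2
A²[2,2] = (1)(2) + (-1)(-1) + (-1)(-2) = 5
A²[2,3] = (1)(1) + (-1)(-1) + (-1)(1) = 1
A²[3,1] = (1)(0) + (-2)(1) + (1)(1) = -1
A²[3,2] = (1)(2) + (-2)(-1) + (1)(-2) = 2
A²[3,3] = (1)(1) + (-2)(-1) + (1)(1) = 4
A² = 
  [  3,  -4,  -1]
  [ -2,   5,   1]
  [ -1,   2,   4]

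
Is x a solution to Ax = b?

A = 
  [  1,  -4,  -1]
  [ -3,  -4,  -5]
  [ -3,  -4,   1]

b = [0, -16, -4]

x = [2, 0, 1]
No

Ax = [1, -11, -5] ≠ b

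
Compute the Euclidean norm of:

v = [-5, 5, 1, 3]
7.746

||v||₂ = √((-5)² + (5)² + (1)² + (3)²) = √60 = 7.746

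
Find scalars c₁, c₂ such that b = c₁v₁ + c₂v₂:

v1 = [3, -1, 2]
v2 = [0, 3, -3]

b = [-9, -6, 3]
c1 = -3, c2 = -3

b = -3·v1 + -3·v2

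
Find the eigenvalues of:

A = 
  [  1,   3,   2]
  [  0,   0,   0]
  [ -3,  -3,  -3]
Characteristic polynomial: det(λI - A) = λ³ + 2λ² + 3λ
The constant term is 0, so λ = 0 is a root: p(λ) = λ(λ² + 2λ + 3)
λ² + 2λ + 3 = 0  ⇒  λ = (-2 ± √((2)² - 4·(3)))/2 = (-2 ± √(-8))/2
  = -1 + i√2,  -1 - i√2

λ = 0, -1 + i√2, -1 - i√2  (≈ 0, -1 + 1.414i, -1 - 1.414i)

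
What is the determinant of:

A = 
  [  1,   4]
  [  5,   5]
-15

For a 2×2 matrix, det = ad - bc = (1)(5) - (4)(5) = -15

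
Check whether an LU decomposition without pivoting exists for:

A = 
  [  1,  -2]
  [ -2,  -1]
Yes.
A[1,1] = 1 ≠ 0, so Gaussian elimination proceeds without a row swap: multiplier ℓ₂₁ = (-2)/(1) = -2, and U[2,2] = -1 - (-2)(-2) = -5.
L = 
  [  1,   0]
  [ -2,   1]
U = 
  [  1,  -2]
  [  0,  -5]
Check row 2 of LU: [(-2)(1), (-2)(-2) + (-5)] = [-2, -1] = row 2 of A ✓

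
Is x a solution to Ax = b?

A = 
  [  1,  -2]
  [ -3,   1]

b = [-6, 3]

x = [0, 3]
Yes

Ax = [-6, 3] = b ✓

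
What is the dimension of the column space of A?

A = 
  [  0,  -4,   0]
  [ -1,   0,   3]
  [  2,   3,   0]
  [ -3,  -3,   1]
Row reduce:
Swap R1 ↔ R2
R3 → R3 + (2)·R1
R4 → R4 - (3)·R1
R3 → R3 + (3/4)·R2
R4 → R4 - (3/4)·R2
R4 → R4 + (4/3)·R3
REF = 
  [ -1,   0,   3]
  [  0,  -4,   0]
  [  0,   0,   6]
  [  0,   0,   0]
Pivot columns: 1, 2, 3 → 3 pivots.
dim(Col(A)) = number of pivot columns = 3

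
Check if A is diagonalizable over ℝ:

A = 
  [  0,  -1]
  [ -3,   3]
Yes

tr(A) = 3, det(A) = -3
Characteristic polynomial: λ² - tr(A)λ + det(A) = λ² - 3λ - 3
λ² - 3λ - 3 = 0  ⇒  λ = (3 ± √((-3)² - 4·(-3)))/2 = (3 ± √(21))/2
  = (3 + √21)/2,  (3 - √21)/2
Eigenvalues: (3 + √21)/2, (3 - √21)/2  (≈ 3.791, -0.7913)
The two irrational eigenvalues are distinct (simple), so each has alg. mult. = geom. mult. = 1.
Sum of geometric multiplicities equals n, so A has n independent eigenvectors.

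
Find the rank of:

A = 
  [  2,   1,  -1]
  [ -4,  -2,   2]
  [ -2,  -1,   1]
Row reduce:
R2 → R2 + (2)·R1
R3 → R3 + (1)·R1
REF = 
  [  2,   1,  -1]
  [  0,   0,   0]
  [  0,   0,   0]
Pivot columns: 1 → 1 pivot.

rank(A) = 1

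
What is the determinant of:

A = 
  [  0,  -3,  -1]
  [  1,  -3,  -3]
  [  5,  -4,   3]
43

Cofactor expansion along row 1:
det(A) = (0)·((-3)(3) - (-3)(-4)) - (-3)·((1)(3) - (-3)(5)) + (-1)·((1)(-4) - (-3)(5))
  = (0)(-21) - (-3)(18) + (-1)(11)
  = 43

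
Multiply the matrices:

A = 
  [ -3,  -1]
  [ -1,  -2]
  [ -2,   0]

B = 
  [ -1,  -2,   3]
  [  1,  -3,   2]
A is 3×2 and B is 2×3, so AB is 3×3. Each entry is (row of A)·(column of B):
AB[1,1] = (-3)(-1) + (-1)(1) = 2
AB[1,2] = (-3)(-2) + (-1)(-3) = 9
AB[1,3] = (-3)(3) + (-1)(2) = -11
AB[2,1] = (-1)(-1) + (-2)(1) = -1
AB[2,2] = (-1)(-2) + (-2)(-3) = 8
AB[2,3] = (-1)(3) + (-2)(2) = -7
AB[3,1] = (-2)(-1) + (0)(1) = 2
AB[3,2] = (-2)(-2) + (0)(-3) = 4
AB[3,3] = (-2)(3) + (0)(2) = -6

AB = 
  [  2,   9, -11]
  [ -1,   8,  -7]
  [  2,   4,  -6]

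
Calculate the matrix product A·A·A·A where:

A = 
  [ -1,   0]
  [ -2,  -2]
A² = A·A:
A²[1,1] = (-1)(-1) + (0)(-2) = 1
A²[1,2] = (-1)(0) + (0)(-2) = 0
A²[2,1] = (-2)(-1) + (-2)(-2) = 6
A²[2,2] = (-2)(0) + (-2)(-2) = 4
A² = 
  [  1,   0]
  [  6,   4]

A^3 = A^2·A:
A^3[1,1] = (1)(-1) + (0)(-2) = -1
A^3[1,2] = (1)(0) + (0)(-2) = 0
A^3[2,1] = (6)(-1) + (4)(-2) = -14
A^3[2,2] = (6)(0) + (4)(-2) = -8
A^3 = 
  [ -1,   0]
  [-14,  -8]

A^4 = A^3·A:
A^4[1,1] = (-1)(-1) + (0)(-2) = 1
A^4[1,2] = (-1)(0) + (0)(-2) = 0
A^4[2,1] = (-14)(-1) + (-8)(-2) = 30
A^4[2,2] = (-14)(0) + (-8)(-2) = 16
A^4 = 
  [  1,   0]
  [ 30,  16]

Therefore
A^4 = 
  [  1,   0]
  [ 30,  16]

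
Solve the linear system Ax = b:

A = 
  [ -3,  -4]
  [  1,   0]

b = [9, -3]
x = [-3, 0]

Row reduce the augmented matrix [A|b]:
R2 → R2 + (1/3)·R1
REF = 
  [  -3,   -4,    9]
  [   0, -4/3,    0]

Back-substitution:
x₂ = 0 / (-4/3) = 0
x₁ = (9 - (-4)(0)) / (-3) = -3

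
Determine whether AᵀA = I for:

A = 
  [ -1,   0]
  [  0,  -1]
Yes

AᵀA = 
  [  1,   0]
  [  0,   1]
= I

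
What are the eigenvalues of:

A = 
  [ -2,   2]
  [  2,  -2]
tr(A) = -4, det(A) = 0
Characteristic polynomial: λ² - tr(A)λ + det(A) = λ² + 4λ
λ² + 4λ = λ(λ + 4)

λ = 0, -4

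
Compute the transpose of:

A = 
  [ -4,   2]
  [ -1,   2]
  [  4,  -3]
Aᵀ = 
  [ -4,  -1,   4]
  [  2,   2,  -3]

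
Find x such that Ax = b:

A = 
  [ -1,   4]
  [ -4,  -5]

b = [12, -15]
x = [0, 3]

Row reduce the augmented matrix [A|b]:
R2 → R2 - (4)·R1
REF = 
  [ -1,   4,  12]
  [  0, -21, -63]

Back-substitution:
x₂ = (-63) / (-21) = 3
x₁ = (12 - (4)(3)) / (-1) = 0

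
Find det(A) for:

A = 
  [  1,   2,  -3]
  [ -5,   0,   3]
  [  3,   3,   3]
Cofactor expansion along row 1:
det(A) = (1)·((0)(3) - (3)(3)) - (2)·((-5)(3) - (3)(3)) + (-3)·((-5)(3) - (0)(3))
  = (1)(-9) - (2)(-24) + (-3)(-15)
  = 84

det(A) = 84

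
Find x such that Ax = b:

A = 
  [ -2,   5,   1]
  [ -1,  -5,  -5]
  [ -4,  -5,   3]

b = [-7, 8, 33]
Row reduce the augmented matrix [A|b]:
R2 → R2 - (1/2)·R1
R3 → R3 - (2)·R1
R3 → R3 - (2)·R2
REF = 
  [   -2,     5,     1,    -7]
  [    0, -15/2, -11/2,  23/2]
  [    0,     0,    12,    24]

Back-substitution:
x₃ = 24 / 12 = 2
x₂ = (23/2 - (-11/2)(2)) / (-15/2) = -3
x₁ = (-7 - (5)(-3) - (1)(2)) / (-2) = -3

x = [-3, -3, 2]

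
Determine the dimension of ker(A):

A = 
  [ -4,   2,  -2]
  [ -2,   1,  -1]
nullity(A) = 2

Row reduce:
R2 → R2 - (1/2)·R1
REF = 
  [ -4,   2,  -2]
  [  0,   0,   0]
Pivot columns: 1 → 1 pivot.
rank(A) = 1, so nullity(A) = 3 - 1 = 2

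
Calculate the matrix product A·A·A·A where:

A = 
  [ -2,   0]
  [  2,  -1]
A^4 = 
  [ 16,   0]
  [-30,   1]

A² = A·A:
A²[1,1] = (-2)(-2) + (0)(2) = 4
A²[1,2] = (-2)(0) + (0)(-1) = 0
A²[2,1] = (2)(-2) + (-1)(2) = -6
A²[2,2] = (2)(0) + (-1)(-1) = 1
A² = 
  [  4,   0]
  [ -6,   1]

A^3 = A^2·A:
A^3[1,1] = (4)(-2) + (0)(2) = -8
A^3[1,2] = (4)(0) + (0)(-1) = 0
A^3[2,1] = (-6)(-2) + (1)(2) = 14
A^3[2,2] = (-6)(0) + (1)(-1) = -1
A^3 = 
  [ -8,   0]
  [ 14,  -1]

A^4 = A^3·A:
A^4[1,1] = (-8)(-2) + (0)(2) = 16
A^4[1,2] = (-8)(0) + (0)(-1) = 0
A^4[2,1] = (14)(-2) + (-1)(2) = -30
A^4[2,2] = (14)(0) + (-1)(-1) = 1
A^4 = 
  [ 16,   0]
  [-30,   1]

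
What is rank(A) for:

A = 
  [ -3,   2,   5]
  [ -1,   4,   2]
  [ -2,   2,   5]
Row reduce:
R2 → R2 - (1/3)·R1
R3 → R3 - (2/3)·R1
R3 → R3 - (1/5)·R2
REF = 
  [  -3,    2,    5]
  [   0, 10/3,  1/3]
  [   0,    0,  8/5]
Pivot columns: 1, 2, 3 → 3 pivots.

rank(A) = 3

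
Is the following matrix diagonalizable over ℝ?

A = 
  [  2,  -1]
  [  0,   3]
Yes

tr(A) = 5, det(A) = 6
Characteristic polynomial: λ² - tr(A)λ + det(A) = λ² - 5λ + 6
λ² - 5λ + 6 = (λ - 2)(λ - 3)
Eigenvalues: 3, 2
λ=2: alg. mult. = 1, geom. mult. = 2 - rank(A - (2)I) = 2 - 1 = 1
λ=3: alg. mult. = 1, geom. mult. = 2 - rank(A - (3)I) = 2 - 1 = 1
Sum of geometric multiplicities equals n, so A has n independent eigenvectors.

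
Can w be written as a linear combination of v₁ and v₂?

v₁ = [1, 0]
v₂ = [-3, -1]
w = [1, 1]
Yes

Form the augmented matrix and row-reduce:
[v₁|v₂|w] = 
  [  1,  -3,   1]
  [  0,  -1,   1]
(already in echelon form — no row operations needed)

No row of the form [0 0 | nonzero], so the system is consistent. Back-substitution gives c₁ = -2, c₂ = -1: w = (-2)·v₁ + (-1)·v₂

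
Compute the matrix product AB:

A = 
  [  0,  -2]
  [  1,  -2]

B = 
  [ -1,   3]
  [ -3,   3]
AB = 
  [  6,  -6]
  [  5,  -3]

A is 2×2 and B is 2×2, so AB is 2×2. Each entry is (row of A)·(column of B):
AB[1,1] = (0)(-1) + (-2)(-3) = 6
AB[1,2] = (0)(3) + (-2)(3) = -6
AB[2,1] = (1)(-1) + (-2)(-3) = 5
AB[2,2] = (1)(3) + (-2)(3) = -3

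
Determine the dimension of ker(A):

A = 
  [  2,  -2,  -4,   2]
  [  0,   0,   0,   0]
nullity(A) = 3

Row reduce:
(no row operations needed)
REF = 
  [  2,  -2,  -4,   2]
  [  0,   0,   0,   0]
Pivot columns: 1 → 1 pivot.
rank(A) = 1, so nullity(A) = 4 - 1 = 3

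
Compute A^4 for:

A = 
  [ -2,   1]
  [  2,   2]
A^4 = 
  [ 36,   0]
  [  0,  36]

A² = A·A:
A²[1,1] = (-2)(-2) + (1)(2) = 6
A²[1,2] = (-2)(1) + (1)(2) = 0
A²[2,1] = (2)(-2) + (2)(2) = 0
A²[2,2] = (2)(1) + (2)(2) = 6
A² = 
  [  6,   0]
  [  0,   6]

A^3 = A^2·A:
A^3[1,1] = (6)(-2) + (0)(2) = -12
A^3[1,2] = (6)(1) + (0)(2) = 6
A^3[2,1] = (0)(-2) + (6)(2) = 12
A^3[2,2] = (0)(1) + (6)(2) = 12
A^3 = 
  [-12,   6]
  [ 12,  12]

A^4 = A^3·A:
A^4[1,1] = (-12)(-2) + (6)(2) = 36
A^4[1,2] = (-12)(1) + (6)(2) = 0
A^4[2,1] = (12)(-2) + (12)(2) = 0
A^4[2,2] = (12)(1) + (12)(2) = 36
A^4 = 
  [ 36,   0]
  [  0,  36]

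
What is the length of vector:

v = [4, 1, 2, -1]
4.69

||v||₂ = √((4)² + (1)² + (2)² + (-1)²) = √22 = 4.69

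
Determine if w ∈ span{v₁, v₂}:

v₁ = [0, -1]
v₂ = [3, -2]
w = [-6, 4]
Yes

Form the augmented matrix and row-reduce:
[v₁|v₂|w] = 
  [  0,   3,  -6]
  [ -1,  -2,   4]
Swap R1 ↔ R2
REF = 
  [ -1,  -2,   4]
  [  0,   3,  -6]

No row of the form [0 0 | nonzero], so the system is consistent. Back-substitution gives c₁ = 0, c₂ = -2: w = (0)·v₁ + (-2)·v₂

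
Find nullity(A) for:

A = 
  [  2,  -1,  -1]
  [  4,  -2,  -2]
nullity(A) = 2

Row reduce:
R2 → R2 - (2)·R1
REF = 
  [  2,  -1,  -1]
  [  0,   0,   0]
Pivot columns: 1 → 1 pivot.
rank(A) = 1, so nullity(A) = 3 - 1 = 2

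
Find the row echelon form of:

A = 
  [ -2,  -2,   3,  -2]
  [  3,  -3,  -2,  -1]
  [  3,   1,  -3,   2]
Row operations:
R2 → R2 + (3/2)·R1
R3 → R3 + (3/2)·R1
R3 → R3 - (1/3)·R2

Resulting echelon form:
REF = 
  [ -2,  -2,   3,  -2]
  [  0,  -6, 5/2,  -4]
  [  0,   0, 2/3, 1/3]

Rank = 3 (number of non-zero pivot rows).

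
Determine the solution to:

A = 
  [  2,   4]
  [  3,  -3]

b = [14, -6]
x = [1, 3]

Row reduce the augmented matrix [A|b]:
R2 → R2 - (3/2)·R1
REF = 
  [  2,   4,  14]
  [  0,  -9, -27]

Back-substitution:
x₂ = (-27) / (-9) = 3
x₁ = (14 - (4)(3)) / 2 = 1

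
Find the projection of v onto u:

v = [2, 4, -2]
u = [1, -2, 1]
proj_u(v) = [-4/3, 8/3, -4/3]

v·u = (2)(1) + (4)(-2) + (-2)(1) = -8
u·u = (1)² + (-2)² + (1)² = 6
proj_u(v) = (v·u / u·u) × u = (-8/6) × u = (-4/3) × u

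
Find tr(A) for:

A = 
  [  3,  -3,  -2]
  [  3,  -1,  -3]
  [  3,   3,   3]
5

tr(A) = 3 + -1 + 3 = 5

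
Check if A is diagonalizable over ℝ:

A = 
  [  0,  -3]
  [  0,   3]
Yes

tr(A) = 3, det(A) = 0
Characteristic polynomial: λ² - tr(A)λ + det(A) = λ² - 3λ
λ² - 3λ = λ(λ - 3)
Eigenvalues: 3, 0
λ=0: alg. mult. = 1, geom. mult. = 2 - rank(A - (0)I) = 2 - 1 = 1
λ=3: alg. mult. = 1, geom. mult. = 2 - rank(A - (3)I) = 2 - 1 = 1
Sum of geometric multiplicities equals n, so A has n independent eigenvectors.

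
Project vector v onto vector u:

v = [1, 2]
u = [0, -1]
proj_u(v) = [0, 2]

v·u = (1)(0) + (2)(-1) = -2
u·u = (0)² + (-1)² = 1
proj_u(v) = (v·u / u·u) × u = (-2/1) × u = (-2) × u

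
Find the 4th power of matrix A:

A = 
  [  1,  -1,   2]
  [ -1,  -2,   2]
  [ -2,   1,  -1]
A² = A·A:
A²[1,1] = (1)(1) + (-1)(-1) + (2)(-2) = -2
A²[1,2] = (1)(-1) + (-1)(-2) + (2)(1) = 3
A²[1,3] = (1)(2) + (-1)(2) + (2)(-1) = -2
A²[2,1] = (-1)(1) + (-2)(-1) + (2)(-2) = -3
A²[2,2] = (-1)(-1) + (-2)(-2) + (2)(1) = 7
A²[2,3] = (-1)(2) + (-2)(2) + (2)(-1) = -8
A²[3,1] = (-2)(1) + (1)(-1) + (-1)(-2) = -1
A²[3,2] = (-2)(-1) + (1)(-2) + (-1)(1) = -1
A²[3,3] = (-2)(2) + (1)(2) + (-1)(-1) = -1
A² = 
  [ -2,   3,  -2]
  [ -3,   7,  -8]
  [ -1,  -1,  -1]

A^3 = A^2·A:
A^3[1,1] = (-2)(1) + (3)(-1) + (-2)(-2) = -1
A^3[1,2] = (-2)(-1) + (3)(-2) + (-2)(1) = -6
A^3[1,3] = (-2)(2) + (3)(2) + (-2)(-1) = 4
A^3[2,1] = (-3)(1) + (7)(-1) + (-8)(-2) = 6
A^3[2,2] = (-3)(-1) + (7)(-2) + (-8)(1) = -19
A^3[2,3] = (-3)(2) + (7)(2) + (-8)(-1) = 16
A^3[3,1] = (-1)(1) + (-1)(-1) + (-1)(-2) = 2
A^3[3,2] = (-1)(-1) + (-1)(-2) + (-1)(1) = 2
A^3[3,3] = (-1)(2) + (-1)(2) + (-1)(-1) = -3
A^3 = 
  [ -1,  -6,   4]
  [  6, -19,  16]
  [  2,   2,  -3]

A^4 = A^3·A:
A^4[1,1] = (-1)(1) + (-6)(-1) + (4)(-2) = -3
A^4[1,2] = (-1)(-1) + (-6)(-2) + (4)(1) = 17
A^4[1,3] = (-1)(2) + (-6)(2) + (4)(-1) = -18
A^4[2,1] = (6)(1) + (-19)(-1) + (16)(-2) = -7
A^4[2,2] = (6)(-1) + (-19)(-2) + (16)(1) = 48
A^4[2,3] = (6)(2) + (-19)(2) + (16)(-1) = -42
A^4[3,1] = (2)(1) + (2)(-1) + (-3)(-2) = 6
A^4[3,2] = (2)(-1) + (2)(-2) + (-3)(1) = -9
A^4[3,3] = (2)(2) + (2)(2) + (-3)(-1) = 11
A^4 = 
  [ -3,  17, -18]
  [ -7,  48, -42]
  [  6,  -9,  11]

Therefore
A^4 = 
  [ -3,  17, -18]
  [ -7,  48, -42]
  [  6,  -9,  11]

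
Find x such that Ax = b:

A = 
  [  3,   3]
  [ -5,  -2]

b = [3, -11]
Row reduce the augmented matrix [A|b]:
R2 → R2 + (5/3)·R1
REF = 
  [  3,   3,   3]
  [  0,   3,  -6]

Back-substitution:
x₂ = (-6) / 3 = -2
x₁ = (3 - (3)(-2)) / 3 = 3

x = [3, -2]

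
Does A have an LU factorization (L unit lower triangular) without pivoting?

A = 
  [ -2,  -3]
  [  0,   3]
Yes.
A[1,1] = -2 ≠ 0, so Gaussian elimination proceeds without a row swap: multiplier ℓ₂₁ = (0)/(-2) = 0, and U[2,2] = 3 - (0)(-3) = 3.
L = 
  [  1,   0]
  [  0,   1]
U = 
  [ -2,  -3]
  [  0,   3]
Check row 2 of LU: [(0)(-2), (0)(-3) + 3] = [0, 3] = row 2 of A ✓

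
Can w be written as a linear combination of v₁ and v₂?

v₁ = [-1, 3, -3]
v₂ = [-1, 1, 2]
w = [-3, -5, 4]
No

Form the augmented matrix and row-reduce:
[v₁|v₂|w] = 
  [ -1,  -1,  -3]
  [  3,   1,  -5]
  [ -3,   2,   4]
R2 → R2 + (3)·R1
R3 → R3 - (3)·R1
R3 → R3 + (5/2)·R2
REF = 
  [ -1,  -1,  -3]
  [  0,  -2, -14]
  [  0,   0, -22]

Row 3 reads [0 0 | -22], i.e. 0 = -22, so the system is inconsistent and w ∉ span{v₁, v₂}.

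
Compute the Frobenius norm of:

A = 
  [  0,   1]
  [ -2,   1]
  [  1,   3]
||A||_F = 4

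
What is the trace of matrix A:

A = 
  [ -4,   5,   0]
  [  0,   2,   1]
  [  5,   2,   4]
2

tr(A) = -4 + 2 + 4 = 2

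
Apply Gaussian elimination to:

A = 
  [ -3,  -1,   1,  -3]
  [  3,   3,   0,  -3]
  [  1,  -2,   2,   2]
Row operations:
R2 → R2 + (1)·R1
R3 → R3 + (1/3)·R1
R3 → R3 + (7/6)·R2

Resulting echelon form:
REF = 
  [ -3,  -1,   1,  -3]
  [  0,   2,   1,  -6]
  [  0,   0, 7/2,  -6]

Rank = 3 (number of non-zero pivot rows).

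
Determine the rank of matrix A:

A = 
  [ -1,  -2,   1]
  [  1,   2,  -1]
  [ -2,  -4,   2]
Row reduce:
R2 → R2 + (1)·R1
R3 → R3 - (2)·R1
REF = 
  [ -1,  -2,   1]
  [  0,   0,   0]
  [  0,   0,   0]
Pivot columns: 1 → 1 pivot.

rank(A) = 1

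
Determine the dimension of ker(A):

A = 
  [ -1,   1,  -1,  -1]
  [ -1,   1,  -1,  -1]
nullity(A) = 3

Row reduce:
R2 → R2 - (1)·R1
REF = 
  [ -1,   1,  -1,  -1]
  [  0,   0,   0,   0]
Pivot columns: 1 → 1 pivot.
rank(A) = 1, so nullity(A) = 4 - 1 = 3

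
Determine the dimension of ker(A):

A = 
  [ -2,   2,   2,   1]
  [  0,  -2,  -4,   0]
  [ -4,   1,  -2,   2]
nullity(A) = 2

Row reduce:
R3 → R3 - (2)·R1
R3 → R3 - (3/2)·R2
REF = 
  [ -2,   2,   2,   1]
  [  0,  -2,  -4,   0]
  [  0,   0,   0,   0]
Pivot columns: 1, 2 → 2 pivots.
rank(A) = 2, so nullity(A) = 4 - 2 = 2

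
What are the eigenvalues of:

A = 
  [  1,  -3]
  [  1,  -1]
tr(A) = 0, det(A) = 2
Characteristic polynomial: λ² - tr(A)λ + det(A) = λ² + 2
λ² + 2 = 0  ⇒  λ = (0 ± √((0)² - 4·(2)))/2 = (0 ± √(-8))/2
  = i√2,  -i√2

λ = i√2, -i√2  (≈ 0 + 1.414i, 0 - 1.414i)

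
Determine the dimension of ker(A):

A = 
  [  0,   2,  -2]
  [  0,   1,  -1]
nullity(A) = 2

Row reduce:
R2 → R2 - (1/2)·R1
REF = 
  [  0,   2,  -2]
  [  0,   0,   0]
Pivot columns: 2 → 1 pivot.
rank(A) = 1, so nullity(A) = 3 - 1 = 2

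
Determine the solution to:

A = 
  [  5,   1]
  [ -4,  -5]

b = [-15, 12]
x = [-3, 0]

Row reduce the augmented matrix [A|b]:
R2 → R2 + (4/5)·R1
REF = 
  [    5,     1,   -15]
  [    0, -21/5,     0]

Back-substitution:
x₂ = 0 / (-21/5) = 0
x₁ = (-15 - (1)(0)) / 5 = -3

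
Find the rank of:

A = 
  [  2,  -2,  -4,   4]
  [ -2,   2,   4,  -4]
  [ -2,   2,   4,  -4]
Row reduce:
R2 → R2 + (1)·R1
R3 → R3 + (1)·R1
REF = 
  [  2,  -2,  -4,   4]
  [  0,   0,   0,   0]
  [  0,   0,   0,   0]
Pivot columns: 1 → 1 pivot.

rank(A) = 1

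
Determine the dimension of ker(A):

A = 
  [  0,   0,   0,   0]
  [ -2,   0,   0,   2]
nullity(A) = 3

Row reduce:
Swap R1 ↔ R2
REF = 
  [ -2,   0,   0,   2]
  [  0,   0,   0,   0]
Pivot columns: 1 → 1 pivot.
rank(A) = 1, so nullity(A) = 4 - 1 = 3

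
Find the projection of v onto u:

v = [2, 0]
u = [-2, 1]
proj_u(v) = [8/5, -4/5]

v·u = (2)(-2) + (0)(1) = -4
u·u = (-2)² + (1)² = 5
proj_u(v) = (v·u / u·u) × u = (-4/5) × u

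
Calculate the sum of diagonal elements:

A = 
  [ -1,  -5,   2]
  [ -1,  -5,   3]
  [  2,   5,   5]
-1

tr(A) = -1 + -5 + 5 = -1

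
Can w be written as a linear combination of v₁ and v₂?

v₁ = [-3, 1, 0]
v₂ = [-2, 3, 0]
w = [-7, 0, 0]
Yes

Form the augmented matrix and row-reduce:
[v₁|v₂|w] = 
  [ -3,  -2,  -7]
  [  1,   3,   0]
  [  0,   0,   0]
R2 → R2 + (1/3)·R1
REF = 
  [  -3,   -2,   -7]
  [   0,  7/3, -7/3]
  [   0,    0,    0]

No row of the form [0 0 | nonzero], so the system is consistent. Back-substitution gives c₁ = 3, c₂ = -1: w = (3)·v₁ + (-1)·v₂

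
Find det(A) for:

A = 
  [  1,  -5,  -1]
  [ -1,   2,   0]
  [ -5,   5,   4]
Cofactor expansion along row 1:
det(A) = (1)·((2)(4) - (0)(5)) - (-5)·((-1)(4) - (0)(-5)) + (-1)·((-1)(5) - (2)(-5))
  = (1)(8) - (-5)(-4) + (-1)(5)
  = -17

det(A) = -17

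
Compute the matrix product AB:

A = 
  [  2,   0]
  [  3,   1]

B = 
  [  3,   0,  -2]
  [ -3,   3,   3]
A is 2×2 and B is 2×3, so AB is 2×3. Each entry is (row of A)·(column of B):
AB[1,1] = (2)(3) + (0)(-3) = 6
AB[1,2] = (2)(0) + (0)(3) = 0
AB[1,3] = (2)(-2) + (0)(3) = -4
AB[2,1] = (3)(3) + (1)(-3) = 6
AB[2,2] = (3)(0) + (1)(3) = 3
AB[2,3] = (3)(-2) + (1)(3) = -3

AB = 
  [  6,   0,  -4]
  [  6,   3,  -3]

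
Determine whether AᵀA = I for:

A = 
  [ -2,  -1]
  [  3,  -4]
No

AᵀA = 
  [ 13, -10]
  [-10,  17]
≠ I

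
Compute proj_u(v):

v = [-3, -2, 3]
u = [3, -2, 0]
proj_u(v) = [-15/13, 10/13, 0]

v·u = (-3)(3) + (-2)(-2) + (3)(0) = -5
u·u = (3)² + (-2)² + (0)² = 13
proj_u(v) = (v·u / u·u) × u = (-5/13) × u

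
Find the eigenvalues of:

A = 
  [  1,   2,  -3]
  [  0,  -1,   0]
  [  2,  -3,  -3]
λ = -1, -1 + i√2, -1 - i√2  (≈ -1, -1 + 1.414i, -1 - 1.414i)

Characteristic polynomial: det(λI - A) = λ³ + 3λ² + 5λ + 3
Testing integer divisors of the constant term: p(-1) = 0, so (λ + 1) is a factor:
p(λ) = (λ + 1)(λ² + 2λ + 3)
λ² + 2λ + 3 = 0  ⇒  λ = (-2 ± √((2)² - 4·(3)))/2 = (-2 ± √(-8))/2
  = -1 + i√2,  -1 - i√2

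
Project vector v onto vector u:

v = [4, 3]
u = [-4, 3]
v·u = (4)(-4) + (3)(3) = -7
u·u = (-4)² + (3)² = 25
proj_u(v) = (v·u / u·u) × u = (-7/25) × u

proj_u(v) = [28/25, -21/25]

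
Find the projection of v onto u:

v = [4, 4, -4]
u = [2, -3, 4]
v·u = (4)(2) + (4)(-3) + (-4)(4) = -20
u·u = (2)² + (-3)² + (4)² = 29
proj_u(v) = (v·u / u·u) × u = (-20/29) × u

proj_u(v) = [-40/29, 60/29, -80/29]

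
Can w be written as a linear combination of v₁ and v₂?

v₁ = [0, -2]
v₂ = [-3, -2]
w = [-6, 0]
Yes

Form the augmented matrix and row-reduce:
[v₁|v₂|w] = 
  [  0,  -3,  -6]
  [ -2,  -2,   0]
Swap R1 ↔ R2
REF = 
  [ -2,  -2,   0]
  [  0,  -3,  -6]

No row of the form [0 0 | nonzero], so the system is consistent. Back-substitution gives c₁ = -2, c₂ = 2: w = (-2)·v₁ + (2)·v₂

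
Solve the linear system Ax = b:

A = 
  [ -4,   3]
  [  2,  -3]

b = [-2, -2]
Row reduce the augmented matrix [A|b]:
R2 → R2 + (1/2)·R1
REF = 
  [  -4,    3,   -2]
  [   0, -3/2,   -3]

Back-substitution:
x₂ = (-3) / (-3/2) = 2
x₁ = (-2 - (3)(2)) / (-4) = 2

x = [2, 2]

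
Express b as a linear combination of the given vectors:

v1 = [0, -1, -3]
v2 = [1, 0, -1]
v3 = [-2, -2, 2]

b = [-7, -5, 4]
c1 = 1, c2 = -3, c3 = 2

b = 1·v1 + -3·v2 + 2·v3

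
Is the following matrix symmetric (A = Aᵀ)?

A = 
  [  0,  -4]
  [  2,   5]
No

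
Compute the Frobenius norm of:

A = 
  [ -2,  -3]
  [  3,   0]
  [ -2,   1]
||A||_F = 5.196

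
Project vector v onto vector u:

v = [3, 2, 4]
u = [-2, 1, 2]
proj_u(v) = [-8/9, 4/9, 8/9]

v·u = (3)(-2) + (2)(1) + (4)(2) = 4
u·u = (-2)² + (1)² + (2)² = 9
proj_u(v) = (v·u / u·u) × u = (4/9) × u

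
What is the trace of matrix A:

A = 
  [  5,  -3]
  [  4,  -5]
0

tr(A) = 5 + -5 = 0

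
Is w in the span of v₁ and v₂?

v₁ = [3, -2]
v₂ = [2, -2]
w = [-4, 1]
Yes

Form the augmented matrix and row-reduce:
[v₁|v₂|w] = 
  [  3,   2,  -4]
  [ -2,  -2,   1]
R2 → R2 + (2/3)·R1
REF = 
  [   3,    2,   -4]
  [   0, -2/3, -5/3]

No row of the form [0 0 | nonzero], so the system is consistent. Back-substitution gives c₁ = -3, c₂ = 5/2: w = (-3)·v₁ + (5/2)·v₂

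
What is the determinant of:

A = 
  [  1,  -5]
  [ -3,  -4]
-19

For a 2×2 matrix, det = ad - bc = (1)(-4) - (-5)(-3) = -19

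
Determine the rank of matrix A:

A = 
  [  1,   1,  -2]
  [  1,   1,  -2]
Row reduce:
R2 → R2 - (1)·R1
REF = 
  [  1,   1,  -2]
  [  0,   0,   0]
Pivot columns: 1 → 1 pivot.

rank(A) = 1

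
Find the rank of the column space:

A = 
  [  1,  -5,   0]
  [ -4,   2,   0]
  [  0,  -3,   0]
Row reduce:
R2 → R2 + (4)·R1
R3 → R3 - (1/6)·R2
REF = 
  [  1,  -5,   0]
  [  0, -18,   0]
  [  0,   0,   0]
Pivot columns: 1, 2 → 2 pivots.
dim(Col(A)) = number of pivot columns = 2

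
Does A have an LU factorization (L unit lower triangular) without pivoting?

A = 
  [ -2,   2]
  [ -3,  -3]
Yes.
A[1,1] = -2 ≠ 0, so Gaussian elimination proceeds without a row swap: multiplier ℓ₂₁ = (-3)/(-2) = 3/2, and U[2,2] = -3 - (3/2)(2) = -6.
L = 
  [  1,   0]
  [3/2,   1]
U = 
  [ -2,   2]
  [  0,  -6]
Check row 2 of LU: [(3/2)(-2), (3/2)(2) + (-6)] = [-3, -3] = row 2 of A ✓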